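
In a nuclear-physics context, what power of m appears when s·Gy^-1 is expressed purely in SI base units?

-2

Gy = m²·s⁻².
So Gy⁻¹ = m⁻²·s².
Combining: s·Gy⁻¹ = s · (m⁻²·s²) = m⁻²·s³.
The exponent of m is -2.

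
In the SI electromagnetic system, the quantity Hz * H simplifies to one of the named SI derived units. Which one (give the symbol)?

Hz = 1/s = s⁻¹ (frequency is cycles per second).
H = Wb/A (inductance = flux per current),
    = kg·m²·s⁻²·A⁻².
Combining: Hz·H = s⁻¹ · (kg·m²·s⁻²·A⁻²) = kg·m²·s⁻³·A⁻².
kg·m²·s⁻³·A⁻² is the base-SI form of the ohm.

Ω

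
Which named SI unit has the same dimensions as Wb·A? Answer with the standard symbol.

Wb = kg·m²·s⁻²·A⁻¹.
Combining: Wb·A = (kg·m²·s⁻²·A⁻¹) · A = kg·m²·s⁻².
kg·m²·s⁻² is the base-SI form of the joule.

J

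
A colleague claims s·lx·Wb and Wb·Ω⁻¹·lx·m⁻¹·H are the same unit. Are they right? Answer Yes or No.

No

Left side:
  lx = m⁻²·cd.
  Wb = kg·m²·s⁻²·A⁻¹.
  Combining: s·lx·Wb = s · (m⁻²·cd) · (kg·m²·s⁻²·A⁻¹) = kg·s⁻¹·A⁻¹·cd.
Right side:
  Wb = V·s (flux: a volt is a weber per second),
      = kg·m²·s⁻²·A⁻¹.
  Ω = V/A (resistance = voltage per current),
      = kg·m²·s⁻³·A⁻².
  So Ω⁻¹ = kg⁻¹·m⁻²·s³·A².
  lx = lm/m² (illuminance = luminous flux per area),
      = m⁻²·cd.
  H = Wb/A (inductance = flux per current),
      = kg·m²·s⁻²·A⁻².
  Combining: Wb·Ω⁻¹·lx·m⁻¹·H = (kg·m²·s⁻²·A⁻¹) · (kg⁻¹·m⁻²·s³·A²) · (m⁻²·cd) · m⁻¹ · (kg·m²·s⁻²·A⁻²) = kg·m⁻¹·s⁻¹·A⁻¹·cd.
Left is kg·s⁻¹·A⁻¹·cd; right is kg·m⁻¹·s⁻¹·A⁻¹·cd — different.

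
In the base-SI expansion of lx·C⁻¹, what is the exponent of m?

-2

lx = m⁻²·cd.
C = s·A.
So C⁻¹ = s⁻¹·A⁻¹.
Combining: lx·C⁻¹ = (m⁻²·cd) · (s⁻¹·A⁻¹) = m⁻²·s⁻¹·A⁻¹·cd.
The exponent of m is -2.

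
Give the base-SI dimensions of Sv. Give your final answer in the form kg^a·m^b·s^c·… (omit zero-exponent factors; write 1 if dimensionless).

Sv = m²·s⁻².

m²·s⁻²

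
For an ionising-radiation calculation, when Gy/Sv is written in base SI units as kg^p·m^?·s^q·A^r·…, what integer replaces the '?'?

0

Gy = J/kg (absorbed dose = energy per mass),
    = m²·s⁻².
Sv = J/kg (equivalent dose = energy per mass),
    = m²·s⁻².
So Sv⁻¹ = m⁻²·s².
Combining: Gy·Sv⁻¹ = (m²·s⁻²) · (m⁻²·s²) = 1.
The exponent of m is 0.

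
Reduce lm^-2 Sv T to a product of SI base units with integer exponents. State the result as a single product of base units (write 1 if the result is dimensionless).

lm = cd.
So lm⁻² = cd⁻².
Sv = m²·s⁻².
T = kg·s⁻²·A⁻¹.
Combining: lm⁻²·Sv·T = cd⁻² · (m²·s⁻²) · (kg·s⁻²·A⁻¹) = kg·m²·s⁻⁴·A⁻¹·cd⁻².

kg·m²·s⁻⁴·A⁻¹·cd⁻²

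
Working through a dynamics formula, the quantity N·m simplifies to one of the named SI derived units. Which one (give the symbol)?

J

N = kg·m·s⁻².
Combining: N·m = (kg·m·s⁻²) · m = kg·m²·s⁻².
kg·m²·s⁻² is the base-SI form of the joule.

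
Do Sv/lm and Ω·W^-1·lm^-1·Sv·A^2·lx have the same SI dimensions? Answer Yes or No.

No

Left side:
  lm = cd.
  So lm⁻¹ = cd⁻¹.
  Sv = m²·s⁻².
  Combining: lm⁻¹·Sv = cd⁻¹ · (m²·s⁻²) = m²·s⁻²·cd⁻¹.
Right side:
  Ω = kg·m²·s⁻³·A⁻².
  W = kg·m²·s⁻³.
  So W⁻¹ = kg⁻¹·m⁻²·s³.
  lm = cd.
  So lm⁻¹ = cd⁻¹.
  Sv = m²·s⁻².
  lx = m⁻²·cd.
  Combining: Ω·W⁻¹·lm⁻¹·Sv·A²·lx = (kg·m²·s⁻³·A⁻²) · (kg⁻¹·m⁻²·s³) · cd⁻¹ · (m²·s⁻²) · A² · (m⁻²·cd) = s⁻².
Left is m²·s⁻²·cd⁻¹; right is s⁻² — different.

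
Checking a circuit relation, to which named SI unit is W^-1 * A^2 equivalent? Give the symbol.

S

W = J/s (power = energy per time),
    = kg·m²·s⁻³.
So W⁻¹ = kg⁻¹·m⁻²·s³.
Combining: W⁻¹·A² = (kg⁻¹·m⁻²·s³) · A² = kg⁻¹·m⁻²·s³·A².
kg⁻¹·m⁻²·s³·A² is the base-SI form of the siemens.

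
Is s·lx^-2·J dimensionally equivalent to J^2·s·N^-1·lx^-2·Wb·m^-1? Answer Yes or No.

Left side:
  lx = m⁻²·cd.
  So lx⁻² = m⁴·cd⁻².
  J = kg·m²·s⁻².
  Combining: s·lx⁻²·J = s · (m⁴·cd⁻²) · (kg·m²·s⁻²) = kg·m⁶·s⁻¹·cd⁻².
Right side:
  J = kg·m²·s⁻².
  So J² = kg²·m⁴·s⁻⁴.
  N = kg·m·s⁻².
  So N⁻¹ = kg⁻¹·m⁻¹·s².
  lx = m⁻²·cd.
  So lx⁻² = m⁴·cd⁻².
  Wb = kg·m²·s⁻²·A⁻¹.
  Combining: J²·s·N⁻¹·lx⁻²·Wb·m⁻¹ = (kg²·m⁴·s⁻⁴) · s · (kg⁻¹·m⁻¹·s²) · (m⁴·cd⁻²) · (kg·m²·s⁻²·A⁻¹) · m⁻¹ = kg²·m⁸·s⁻³·A⁻¹·cd⁻².
Left is kg·m⁶·s⁻¹·cd⁻²; right is kg²·m⁸·s⁻³·A⁻¹·cd⁻² — different.

No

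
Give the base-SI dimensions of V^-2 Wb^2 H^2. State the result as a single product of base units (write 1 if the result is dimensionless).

V = W/A (potential = power per current),
    = kg·m²·s⁻³·A⁻¹.
So V⁻² = kg⁻²·m⁻⁴·s⁶·A².
Wb = V·s (flux: a volt is a weber per second),
    = kg·m²·s⁻²·A⁻¹.
So Wb² = kg²·m⁴·s⁻⁴·A⁻².
H = Wb/A (inductance = flux per current),
    = kg·m²·s⁻²·A⁻².
So H² = kg²·m⁴·s⁻⁴·A⁻⁴.
Combining: V⁻²·Wb²·H² = (kg⁻²·m⁻⁴·s⁶·A²) · (kg²·m⁴·s⁻⁴·A⁻²) · (kg²·m⁴·s⁻⁴·A⁻⁴) = kg²·m⁴·s⁻²·A⁻⁴.

kg²·m⁴·s⁻²·A⁻⁴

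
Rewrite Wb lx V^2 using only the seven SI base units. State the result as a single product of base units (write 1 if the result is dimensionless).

kg³·m⁴·s⁻⁸·A⁻³·cd

Wb = V·s (flux: a volt is a weber per second),
    = kg·m²·s⁻²·A⁻¹.
lx = lm/m² (illuminance = luminous flux per area),
    = m⁻²·cd.
V = W/A (potential = power per current),
    = kg·m²·s⁻³·A⁻¹.
So V² = kg²·m⁴·s⁻⁶·A⁻².
Combining: Wb·lx·V² = (kg·m²·s⁻²·A⁻¹) · (m⁻²·cd) · (kg²·m⁴·s⁻⁶·A⁻²) = kg³·m⁴·s⁻⁸·A⁻³·cd.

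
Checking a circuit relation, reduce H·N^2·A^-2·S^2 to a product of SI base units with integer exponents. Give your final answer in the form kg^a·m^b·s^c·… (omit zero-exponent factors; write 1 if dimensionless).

H = kg·m²·s⁻²·A⁻².
N = kg·m·s⁻².
So N² = kg²·m²·s⁻⁴.
S = kg⁻¹·m⁻²·s³·A².
So S² = kg⁻²·m⁻⁴·s⁶·A⁴.
Combining: H·N²·A⁻²·S² = (kg·m²·s⁻²·A⁻²) · (kg²·m²·s⁻⁴) · A⁻² · (kg⁻²·m⁻⁴·s⁶·A⁴) = kg.

kg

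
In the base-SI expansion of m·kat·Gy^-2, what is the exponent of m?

kat = s⁻¹·mol.
Gy = m²·s⁻².
So Gy⁻² = m⁻⁴·s⁴.
Combining: m·kat·Gy⁻² = m · (s⁻¹·mol) · (m⁻⁴·s⁴) = m⁻³·s³·mol.
The exponent of m is -3.

-3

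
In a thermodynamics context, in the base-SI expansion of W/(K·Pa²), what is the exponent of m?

4

W = kg·m²·s⁻³.
Pa = kg·m⁻¹·s⁻².
So Pa⁻² = kg⁻²·m²·s⁴.
Combining: K⁻¹·W·Pa⁻² = K⁻¹ · (kg·m²·s⁻³) · (kg⁻²·m²·s⁴) = kg⁻¹·m⁴·s·K⁻¹.
The exponent of m is 4.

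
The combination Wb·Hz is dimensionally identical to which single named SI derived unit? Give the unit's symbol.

V

Wb = V·s (flux: a volt is a weber per second),
    = kg·m²·s⁻²·A⁻¹.
Hz = 1/s = s⁻¹ (frequency is cycles per second).
Combining: Wb·Hz = (kg·m²·s⁻²·A⁻¹) · s⁻¹ = kg·m²·s⁻³·A⁻¹.
kg·m²·s⁻³·A⁻¹ is the base-SI form of the volt.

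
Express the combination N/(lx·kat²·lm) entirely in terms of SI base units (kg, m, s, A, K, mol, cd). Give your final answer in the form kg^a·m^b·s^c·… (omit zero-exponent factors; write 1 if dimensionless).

lx = m⁻²·cd.
So lx⁻¹ = m²·cd⁻¹.
kat = s⁻¹·mol.
So kat⁻² = s²·mol⁻².
N = kg·m·s⁻².
lm = cd.
So lm⁻¹ = cd⁻¹.
Combining: lx⁻¹·kat⁻²·N·lm⁻¹ = (m²·cd⁻¹) · (s²·mol⁻²) · (kg·m·s⁻²) · cd⁻¹ = kg·m³·mol⁻²·cd⁻².

kg·m³·mol⁻²·cd⁻²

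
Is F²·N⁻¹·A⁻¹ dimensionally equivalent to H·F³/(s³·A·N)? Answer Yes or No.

Left side:
  F = kg⁻¹·m⁻²·s⁴·A².
  So F² = kg⁻²·m⁻⁴·s⁸·A⁴.
  N = kg·m·s⁻².
  So N⁻¹ = kg⁻¹·m⁻¹·s².
  Combining: F²·N⁻¹·A⁻¹ = (kg⁻²·m⁻⁴·s⁸·A⁴) · (kg⁻¹·m⁻¹·s²) · A⁻¹ = kg⁻³·m⁻⁵·s¹⁰·A³.
Right side:
  H = kg·m²·s⁻²·A⁻².
  N = kg·m·s⁻².
  So N⁻¹ = kg⁻¹·m⁻¹·s².
  F = kg⁻¹·m⁻²·s⁴·A².
  So F³ = kg⁻³·m⁻⁶·s¹²·A⁶.
  Combining: s⁻³·A⁻¹·H·N⁻¹·F³ = s⁻³ · A⁻¹ · (kg·m²·s⁻²·A⁻²) · (kg⁻¹·m⁻¹·s²) · (kg⁻³·m⁻⁶·s¹²·A⁶) = kg⁻³·m⁻⁵·s⁹·A³.
Left is kg⁻³·m⁻⁵·s¹⁰·A³; right is kg⁻³·m⁻⁵·s⁹·A³ — different.

No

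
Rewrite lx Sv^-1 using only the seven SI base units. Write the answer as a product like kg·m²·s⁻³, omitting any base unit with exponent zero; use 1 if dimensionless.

lx = m⁻²·cd.
Sv = m²·s⁻².
So Sv⁻¹ = m⁻²·s².
Combining: lx·Sv⁻¹ = (m⁻²·cd) · (m⁻²·s²) = m⁻⁴·s²·cd.

m⁻⁴·s²·cd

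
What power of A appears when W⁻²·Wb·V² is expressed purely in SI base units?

W = kg·m²·s⁻³.
So W⁻² = kg⁻²·m⁻⁴·s⁶.
Wb = kg·m²·s⁻²·A⁻¹.
V = kg·m²·s⁻³·A⁻¹.
So V² = kg²·m⁴·s⁻⁶·A⁻².
Combining: W⁻²·Wb·V² = (kg⁻²·m⁻⁴·s⁶) · (kg·m²·s⁻²·A⁻¹) · (kg²·m⁴·s⁻⁶·A⁻²) = kg·m²·s⁻²·A⁻³.
The exponent of A is -3.

-3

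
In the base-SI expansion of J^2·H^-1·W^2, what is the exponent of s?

-8

J = kg·m²·s⁻².
So J² = kg²·m⁴·s⁻⁴.
H = kg·m²·s⁻²·A⁻².
So H⁻¹ = kg⁻¹·m⁻²·s²·A².
W = kg·m²·s⁻³.
So W² = kg²·m⁴·s⁻⁶.
Combining: J²·H⁻¹·W² = (kg²·m⁴·s⁻⁴) · (kg⁻¹·m⁻²·s²·A²) · (kg²·m⁴·s⁻⁶) = kg³·m⁶·s⁻⁸·A².
The exponent of s is -8.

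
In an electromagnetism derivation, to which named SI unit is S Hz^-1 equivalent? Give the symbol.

F

S = kg⁻¹·m⁻²·s³·A².
Hz = s⁻¹.
So Hz⁻¹ = s.
Combining: S·Hz⁻¹ = (kg⁻¹·m⁻²·s³·A²) · s = kg⁻¹·m⁻²·s⁴·A².
kg⁻¹·m⁻²·s⁴·A² is the base-SI form of the farad.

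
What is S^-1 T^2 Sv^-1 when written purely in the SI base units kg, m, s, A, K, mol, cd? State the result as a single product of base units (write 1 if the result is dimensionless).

kg³·s⁻⁵·A⁻⁴

S = kg⁻¹·m⁻²·s³·A².
So S⁻¹ = kg·m²·s⁻³·A⁻².
T = kg·s⁻²·A⁻¹.
So T² = kg²·s⁻⁴·A⁻².
Sv = m²·s⁻².
So Sv⁻¹ = m⁻²·s².
Combining: S⁻¹·T²·Sv⁻¹ = (kg·m²·s⁻³·A⁻²) · (kg²·s⁻⁴·A⁻²) · (m⁻²·s²) = kg³·s⁻⁵·A⁻⁴.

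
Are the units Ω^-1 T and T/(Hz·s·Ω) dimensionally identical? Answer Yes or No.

Left side:
  Ω = V/A (resistance = voltage per current),
      = kg·m²·s⁻³·A⁻².
  So Ω⁻¹ = kg⁻¹·m⁻²·s³·A².
  T = Wb/m² (flux density = flux per area),
      = kg·s⁻²·A⁻¹.
  Combining: Ω⁻¹·T = (kg⁻¹·m⁻²·s³·A²) · (kg·s⁻²·A⁻¹) = m⁻²·s·A.
Right side:
  Hz = 1/s = s⁻¹ (frequency is cycles per second).
  So Hz⁻¹ = s.
  Ω = V/A (resistance = voltage per current),
      = kg·m²·s⁻³·A⁻².
  So Ω⁻¹ = kg⁻¹·m⁻²·s³·A².
  T = Wb/m² (flux density = flux per area),
      = kg·s⁻²·A⁻¹.
  Combining: Hz⁻¹·s⁻¹·Ω⁻¹·T = s · s⁻¹ · (kg⁻¹·m⁻²·s³·A²) · (kg·s⁻²·A⁻¹) = m⁻²·s·A.
Both reduce to m⁻²·s·A.

Yes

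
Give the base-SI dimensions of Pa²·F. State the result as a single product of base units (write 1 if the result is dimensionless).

kg·m⁻⁴·A²

Pa = kg·m⁻¹·s⁻².
So Pa² = kg²·m⁻²·s⁻⁴.
F = kg⁻¹·m⁻²·s⁴·A².
Combining: Pa²·F = (kg²·m⁻²·s⁻⁴) · (kg⁻¹·m⁻²·s⁴·A²) = kg·m⁻⁴·A².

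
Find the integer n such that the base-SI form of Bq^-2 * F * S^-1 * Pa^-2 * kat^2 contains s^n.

5

Bq = s⁻¹.
So Bq⁻² = s².
F = kg⁻¹·m⁻²·s⁴·A².
S = kg⁻¹·m⁻²·s³·A².
So S⁻¹ = kg·m²·s⁻³·A⁻².
Pa = kg·m⁻¹·s⁻².
So Pa⁻² = kg⁻²·m²·s⁴.
kat = s⁻¹·mol.
So kat² = s⁻²·mol².
Combining: Bq⁻²·F·S⁻¹·Pa⁻²·kat² = s² · (kg⁻¹·m⁻²·s⁴·A²) · (kg·m²·s⁻³·A⁻²) · (kg⁻²·m²·s⁴) · (s⁻²·mol²) = kg⁻²·m²·s⁵·mol².
The exponent of s is 5.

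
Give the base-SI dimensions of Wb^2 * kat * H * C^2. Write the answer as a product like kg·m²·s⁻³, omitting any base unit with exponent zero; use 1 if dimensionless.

kg³·m⁶·s⁻⁵·A⁻²·mol

Wb = kg·m²·s⁻²·A⁻¹.
So Wb² = kg²·m⁴·s⁻⁴·A⁻².
kat = s⁻¹·mol.
H = kg·m²·s⁻²·A⁻².
C = s·A.
So C² = s²·A².
Combining: Wb²·kat·H·C² = (kg²·m⁴·s⁻⁴·A⁻²) · (s⁻¹·mol) · (kg·m²·s⁻²·A⁻²) · (s²·A²) = kg³·m⁶·s⁻⁵·A⁻²·mol.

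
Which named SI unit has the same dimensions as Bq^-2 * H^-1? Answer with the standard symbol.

Bq = s⁻¹.
So Bq⁻² = s².
H = kg·m²·s⁻²·A⁻².
So H⁻¹ = kg⁻¹·m⁻²·s²·A².
Combining: Bq⁻²·H⁻¹ = s² · (kg⁻¹·m⁻²·s²·A²) = kg⁻¹·m⁻²·s⁴·A².
kg⁻¹·m⁻²·s⁴·A² is the base-SI form of the farad.

F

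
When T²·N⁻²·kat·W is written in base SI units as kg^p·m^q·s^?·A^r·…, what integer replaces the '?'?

T = kg·s⁻²·A⁻¹.
So T² = kg²·s⁻⁴·A⁻².
N = kg·m·s⁻².
So N⁻² = kg⁻²·m⁻²·s⁴.
kat = s⁻¹·mol.
W = kg·m²·s⁻³.
Combining: T²·N⁻²·kat·W = (kg²·s⁻⁴·A⁻²) · (kg⁻²·m⁻²·s⁴) · (s⁻¹·mol) · (kg·m²·s⁻³) = kg·s⁻⁴·A⁻²·mol.
The exponent of s is -4.

-4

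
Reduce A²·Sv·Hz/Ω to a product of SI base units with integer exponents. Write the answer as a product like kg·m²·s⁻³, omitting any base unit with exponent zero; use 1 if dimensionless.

kg⁻¹·A⁴

Ω = V/A (resistance = voltage per current),
    = kg·m²·s⁻³·A⁻².
So Ω⁻¹ = kg⁻¹·m⁻²·s³·A².
Sv = J/kg (equivalent dose = energy per mass),
    = m²·s⁻².
Hz = 1/s = s⁻¹ (frequency is cycles per second).
Combining: A²·Ω⁻¹·Sv·Hz = A² · (kg⁻¹·m⁻²·s³·A²) · (m²·s⁻²) · s⁻¹ = kg⁻¹·A⁴.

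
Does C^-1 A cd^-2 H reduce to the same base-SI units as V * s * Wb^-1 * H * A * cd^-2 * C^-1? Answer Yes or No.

Yes

Left side:
  C = s·A.
  So C⁻¹ = s⁻¹·A⁻¹.
  H = kg·m²·s⁻²·A⁻².
  Combining: C⁻¹·A·cd⁻²·H = (s⁻¹·A⁻¹) · A · cd⁻² · (kg·m²·s⁻²·A⁻²) = kg·m²·s⁻³·A⁻²·cd⁻².
Right side:
  V = kg·m²·s⁻³·A⁻¹.
  Wb = kg·m²·s⁻²·A⁻¹.
  So Wb⁻¹ = kg⁻¹·m⁻²·s²·A.
  H = kg·m²·s⁻²·A⁻².
  C = s·A.
  So C⁻¹ = s⁻¹·A⁻¹.
  Combining: V·s·Wb⁻¹·H·A·cd⁻²·C⁻¹ = (kg·m²·s⁻³·A⁻¹) · s · (kg⁻¹·m⁻²·s²·A) · (kg·m²·s⁻²·A⁻²) · A · cd⁻² · (s⁻¹·A⁻¹) = kg·m²·s⁻³·A⁻²·cd⁻².
Both reduce to kg·m²·s⁻³·A⁻²·cd⁻².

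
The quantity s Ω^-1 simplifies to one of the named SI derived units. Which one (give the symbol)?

F

Ω = V/A (resistance = voltage per current),
    = kg·m²·s⁻³·A⁻².
So Ω⁻¹ = kg⁻¹·m⁻²·s³·A².
Combining: s·Ω⁻¹ = s · (kg⁻¹·m⁻²·s³·A²) = kg⁻¹·m⁻²·s⁴·A².
kg⁻¹·m⁻²·s⁴·A² is the base-SI form of the farad.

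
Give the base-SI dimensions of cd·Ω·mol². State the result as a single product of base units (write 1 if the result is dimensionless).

Ω = V/A (resistance = voltage per current),
    = kg·m²·s⁻³·A⁻².
Combining: cd·Ω·mol² = cd · (kg·m²·s⁻³·A⁻²) · mol² = kg·m²·s⁻³·A⁻²·mol²·cd.

kg·m²·s⁻³·A⁻²·mol²·cd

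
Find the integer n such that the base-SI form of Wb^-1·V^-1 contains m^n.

-4

Wb = kg·m²·s⁻²·A⁻¹.
So Wb⁻¹ = kg⁻¹·m⁻²·s²·A.
V = kg·m²·s⁻³·A⁻¹.
So V⁻¹ = kg⁻¹·m⁻²·s³·A.
Combining: Wb⁻¹·V⁻¹ = (kg⁻¹·m⁻²·s²·A) · (kg⁻¹·m⁻²·s³·A) = kg⁻²·m⁻⁴·s⁵·A².
The exponent of m is -4.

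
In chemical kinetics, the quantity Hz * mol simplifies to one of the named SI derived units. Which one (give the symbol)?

kat

Hz = s⁻¹.
Combining: Hz·mol = s⁻¹ · mol = s⁻¹·mol.
s⁻¹·mol is the base-SI form of the katal.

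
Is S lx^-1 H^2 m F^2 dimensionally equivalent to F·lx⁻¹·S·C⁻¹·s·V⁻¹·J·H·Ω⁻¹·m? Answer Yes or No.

No

Left side:
  S = 1/Ω (conductance is reciprocal resistance),
      = kg⁻¹·m⁻²·s³·A².
  lx = lm/m² (illuminance = luminous flux per area),
      = m⁻²·cd.
  So lx⁻¹ = m²·cd⁻¹.
  H = Wb/A (inductance = flux per current),
      = kg·m²·s⁻²·A⁻².
  So H² = kg²·m⁴·s⁻⁴·A⁻⁴.
  F = C/V (capacitance = charge per voltage),
      = A·s/(kg·m²·s⁻³·A⁻¹) (substituting C and V),
      = kg⁻¹·m⁻²·s⁴·A².
  So F² = kg⁻²·m⁻⁴·s⁸·A⁴.
  Combining: S·lx⁻¹·H²·m·F² = (kg⁻¹·m⁻²·s³·A²) · (m²·cd⁻¹) · (kg²·m⁴·s⁻⁴·A⁻⁴) · m · (kg⁻²·m⁻⁴·s⁸·A⁴) = kg⁻¹·m·s⁷·A²·cd⁻¹.
Right side:
  F = C/V (capacitance = charge per voltage),
      = A·s/(kg·m²·s⁻³·A⁻¹) (substituting C and V),
      = kg⁻¹·m⁻²·s⁴·A².
  lx = lm/m² (illuminance = luminous flux per area),
      = m⁻²·cd.
  So lx⁻¹ = m²·cd⁻¹.
  S = 1/Ω (conductance is reciprocal resistance),
      = kg⁻¹·m⁻²·s³·A².
  C = A·s = s·A (charge = current × time).
  So C⁻¹ = s⁻¹·A⁻¹.
  V = W/A (potential = power per current),
      = kg·m²·s⁻³·A⁻¹.
  So V⁻¹ = kg⁻¹·m⁻²·s³·A.
  J = N·m (work = force × distance),
      = kg·m²·s⁻².
  H = Wb/A (inductance = flux per current),
      = kg·m²·s⁻²·A⁻².
  Ω = V/A (resistance = voltage per current),
      = kg·m²·s⁻³·A⁻².
  So Ω⁻¹ = kg⁻¹·m⁻²·s³·A².
  Combining: F·lx⁻¹·S·C⁻¹·s·V⁻¹·J·H·Ω⁻¹·m = (kg⁻¹·m⁻²·s⁴·A²) · (m²·cd⁻¹) · (kg⁻¹·m⁻²·s³·A²) · (s⁻¹·A⁻¹) · s · (kg⁻¹·m⁻²·s³·A) · (kg·m²·s⁻²) · (kg·m²·s⁻²·A⁻²) · (kg⁻¹·m⁻²·s³·A²) · m = kg⁻²·m⁻¹·s⁹·A⁴·cd⁻¹.
Left is kg⁻¹·m·s⁷·A²·cd⁻¹; right is kg⁻²·m⁻¹·s⁹·A⁴·cd⁻¹ — different.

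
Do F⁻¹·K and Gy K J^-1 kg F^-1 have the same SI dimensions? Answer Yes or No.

Yes

Left side:
  F = C/V (capacitance = charge per voltage),
      = A·s/(kg·m²·s⁻³·A⁻¹) (substituting C and V),
      = kg⁻¹·m⁻²·s⁴·A².
  So F⁻¹ = kg·m²·s⁻⁴·A⁻².
  Combining: F⁻¹·K = (kg·m²·s⁻⁴·A⁻²) · K = kg·m²·s⁻⁴·A⁻²·K.
Right side:
  Gy = J/kg (absorbed dose = energy per mass),
      = m²·s⁻².
  J = N·m (work = force × distance),
      = kg·m²·s⁻².
  So J⁻¹ = kg⁻¹·m⁻²·s².
  F = C/V (capacitance = charge per voltage),
      = A·s/(kg·m²·s⁻³·A⁻¹) (substituting C and V),
      = kg⁻¹·m⁻²·s⁴·A².
  So F⁻¹ = kg·m²·s⁻⁴·A⁻².
  Combining: Gy·K·J⁻¹·kg·F⁻¹ = (m²·s⁻²) · K · (kg⁻¹·m⁻²·s²) · kg · (kg·m²·s⁻⁴·A⁻²) = kg·m²·s⁻⁴·A⁻²·K.
Both reduce to kg·m²·s⁻⁴·A⁻²·K.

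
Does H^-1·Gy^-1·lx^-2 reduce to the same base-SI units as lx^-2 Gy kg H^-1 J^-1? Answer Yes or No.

No

Left side:
  H = kg·m²·s⁻²·A⁻².
  So H⁻¹ = kg⁻¹·m⁻²·s²·A².
  Gy = m²·s⁻².
  So Gy⁻¹ = m⁻²·s².
  lx = m⁻²·cd.
  So lx⁻² = m⁴·cd⁻².
  Combining: H⁻¹·Gy⁻¹·lx⁻² = (kg⁻¹·m⁻²·s²·A²) · (m⁻²·s²) · (m⁴·cd⁻²) = kg⁻¹·s⁴·A²·cd⁻².
Right side:
  lx = lm/m² (illuminance = luminous flux per area),
      = m⁻²·cd.
  So lx⁻² = m⁴·cd⁻².
  Gy = J/kg (absorbed dose = energy per mass),
      = m²·s⁻².
  H = Wb/A (inductance = flux per current),
      = kg·m²·s⁻²·A⁻².
  So H⁻¹ = kg⁻¹·m⁻²·s²·A².
  J = N·m (work = force × distance),
      = kg·m²·s⁻².
  So J⁻¹ = kg⁻¹·m⁻²·s².
  Combining: lx⁻²·Gy·kg·H⁻¹·J⁻¹ = (m⁴·cd⁻²) · (m²·s⁻²) · kg · (kg⁻¹·m⁻²·s²·A²) · (kg⁻¹·m⁻²·s²) = kg⁻¹·m²·s²·A²·cd⁻².
Left is kg⁻¹·s⁴·A²·cd⁻²; right is kg⁻¹·m²·s²·A²·cd⁻² — different.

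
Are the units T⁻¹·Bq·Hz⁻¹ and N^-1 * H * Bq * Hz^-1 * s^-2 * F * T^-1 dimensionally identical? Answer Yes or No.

No

Left side:
  T = Wb/m² (flux density = flux per area),
      = kg·s⁻²·A⁻¹.
  So T⁻¹ = kg⁻¹·s²·A.
  Bq = 1/s = s⁻¹ (activity is decays per second).
  Hz = 1/s = s⁻¹ (frequency is cycles per second).
  So Hz⁻¹ = s.
  Combining: T⁻¹·Bq·Hz⁻¹ = (kg⁻¹·s²·A) · s⁻¹ · s = kg⁻¹·s²·A.
Right side:
  N = kg·m/s² = kg·m·s⁻² (force = mass × acceleration).
  So N⁻¹ = kg⁻¹·m⁻¹·s².
  H = Wb/A (inductance = flux per current),
      = kg·m²·s⁻²·A⁻².
  Bq = 1/s = s⁻¹ (activity is decays per second).
  Hz = 1/s = s⁻¹ (frequency is cycles per second).
  So Hz⁻¹ = s.
  F = C/V (capacitance = charge per voltage),
      = A·s/(kg·m²·s⁻³·A⁻¹) (substituting C and V),
      = kg⁻¹·m⁻²·s⁴·A².
  T = Wb/m² (flux density = flux per area),
      = kg·s⁻²·A⁻¹.
  So T⁻¹ = kg⁻¹·s²·A.
  Combining: N⁻¹·H·Bq·Hz⁻¹·s⁻²·F·T⁻¹ = (kg⁻¹·m⁻¹·s²) · (kg·m²·s⁻²·A⁻²) · s⁻¹ · s · s⁻² · (kg⁻¹·m⁻²·s⁴·A²) · (kg⁻¹·s²·A) = kg⁻²·m⁻¹·s⁴·A.
Left is kg⁻¹·s²·A; right is kg⁻²·m⁻¹·s⁴·A — different.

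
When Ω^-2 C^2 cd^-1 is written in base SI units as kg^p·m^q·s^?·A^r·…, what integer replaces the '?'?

8

Ω = kg·m²·s⁻³·A⁻².
So Ω⁻² = kg⁻²·m⁻⁴·s⁶·A⁴.
C = s·A.
So C² = s²·A².
Combining: Ω⁻²·C²·cd⁻¹ = (kg⁻²·m⁻⁴·s⁶·A⁴) · (s²·A²) · cd⁻¹ = kg⁻²·m⁻⁴·s⁸·A⁶·cd⁻¹.
The exponent of s is 8.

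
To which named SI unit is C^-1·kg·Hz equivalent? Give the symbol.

C = A·s = s·A (charge = current × time).
So C⁻¹ = s⁻¹·A⁻¹.
Hz = 1/s = s⁻¹ (frequency is cycles per second).
Combining: C⁻¹·kg·Hz = (s⁻¹·A⁻¹) · kg · s⁻¹ = kg·s⁻²·A⁻¹.
kg·s⁻²·A⁻¹ is the base-SI form of the tesla.

T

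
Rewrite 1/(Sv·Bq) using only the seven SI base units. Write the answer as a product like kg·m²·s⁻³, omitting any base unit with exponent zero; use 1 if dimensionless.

Sv = J/kg (equivalent dose = energy per mass),
    = m²·s⁻².
So Sv⁻¹ = m⁻²·s².
Bq = 1/s = s⁻¹ (activity is decays per second).
So Bq⁻¹ = s.
Combining: Sv⁻¹·Bq⁻¹ = (m⁻²·s²) · s = m⁻²·s³.

m⁻²·s³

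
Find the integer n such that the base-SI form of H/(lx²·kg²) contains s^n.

lx = lm/m² (illuminance = luminous flux per area),
    = m⁻²·cd.
So lx⁻² = m⁴·cd⁻².
H = Wb/A (inductance = flux per current),
    = kg·m²·s⁻²·A⁻².
Combining: lx⁻²·H·kg⁻² = (m⁴·cd⁻²) · (kg·m²·s⁻²·A⁻²) · kg⁻² = kg⁻¹·m⁶·s⁻²·A⁻²·cd⁻².
The exponent of s is -2.

-2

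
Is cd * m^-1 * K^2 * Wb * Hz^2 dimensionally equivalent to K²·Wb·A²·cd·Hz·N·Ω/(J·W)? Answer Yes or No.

No

Left side:
  Wb = kg·m²·s⁻²·A⁻¹.
  Hz = s⁻¹.
  So Hz² = s⁻².
  Combining: cd·m⁻¹·K²·Wb·Hz² = cd · m⁻¹ · K² · (kg·m²·s⁻²·A⁻¹) · s⁻² = kg·m·s⁻⁴·A⁻¹·K²·cd.
Right side:
  Wb = V·s (flux: a volt is a weber per second),
      = kg·m²·s⁻²·A⁻¹.
  J = N·m (work = force × distance),
      = kg·m²·s⁻².
  So J⁻¹ = kg⁻¹·m⁻²·s².
  Hz = 1/s = s⁻¹ (frequency is cycles per second).
  N = kg·m/s² = kg·m·s⁻² (force = mass × acceleration).
  Ω = V/A (resistance = voltage per current),
      = kg·m²·s⁻³·A⁻².
  W = J/s (power = energy per time),
      = kg·m²·s⁻³.
  So W⁻¹ = kg⁻¹·m⁻²·s³.
  Combining: K²·Wb·A²·cd·J⁻¹·Hz·N·Ω·W⁻¹ = K² · (kg·m²·s⁻²·A⁻¹) · A² · cd · (kg⁻¹·m⁻²·s²) · s⁻¹ · (kg·m·s⁻²) · (kg·m²·s⁻³·A⁻²) · (kg⁻¹·m⁻²·s³) = kg·m·s⁻³·A⁻¹·K²·cd.
Left is kg·m·s⁻⁴·A⁻¹·K²·cd; right is kg·m·s⁻³·A⁻¹·K²·cd — different.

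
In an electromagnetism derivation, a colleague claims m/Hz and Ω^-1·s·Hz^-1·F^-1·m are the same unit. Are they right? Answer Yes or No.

Yes

Left side:
  Hz = 1/s = s⁻¹ (frequency is cycles per second).
  So Hz⁻¹ = s.
  Combining: m·Hz⁻¹ = m · s = m·s.
Right side:
  Ω = V/A (resistance = voltage per current),
      = kg·m²·s⁻³·A⁻².
  So Ω⁻¹ = kg⁻¹·m⁻²·s³·A².
  Hz = 1/s = s⁻¹ (frequency is cycles per second).
  So Hz⁻¹ = s.
  F = C/V (capacitance = charge per voltage),
      = A·s/(kg·m²·s⁻³·A⁻¹) (substituting C and V),
      = kg⁻¹·m⁻²·s⁴·A².
  So F⁻¹ = kg·m²·s⁻⁴·A⁻².
  Combining: Ω⁻¹·s·Hz⁻¹·F⁻¹·m = (kg⁻¹·m⁻²·s³·A²) · s · s · (kg·m²·s⁻⁴·A⁻²) · m = m·s.
Both reduce to m·s.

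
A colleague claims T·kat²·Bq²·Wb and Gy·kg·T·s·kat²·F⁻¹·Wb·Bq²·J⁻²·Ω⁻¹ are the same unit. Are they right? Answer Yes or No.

No

Left side:
  T = kg·s⁻²·A⁻¹.
  kat = s⁻¹·mol.
  So kat² = s⁻²·mol².
  Bq = s⁻¹.
  So Bq² = s⁻².
  Wb = kg·m²·s⁻²·A⁻¹.
  Combining: T·kat²·Bq²·Wb = (kg·s⁻²·A⁻¹) · (s⁻²·mol²) · s⁻² · (kg·m²·s⁻²·A⁻¹) = kg²·m²·s⁻⁸·A⁻²·mol².
Right side:
  Gy = J/kg (absorbed dose = energy per mass),
      = m²·s⁻².
  T = Wb/m² (flux density = flux per area),
      = kg·s⁻²·A⁻¹.
  kat = mol/s = s⁻¹·mol (catalytic activity).
  So kat² = s⁻²·mol².
  F = C/V (capacitance = charge per voltage),
      = A·s/(kg·m²·s⁻³·A⁻¹) (substituting C and V),
      = kg⁻¹·m⁻²·s⁴·A².
  So F⁻¹ = kg·m²·s⁻⁴·A⁻².
  Wb = V·s (flux: a volt is a weber per second),
      = kg·m²·s⁻²·A⁻¹.
  Bq = 1/s = s⁻¹ (activity is decays per second).
  So Bq² = s⁻².
  J = N·m (work = force × distance),
      = kg·m²·s⁻².
  So J⁻² = kg⁻²·m⁻⁴·s⁴.
  Ω = V/A (resistance = voltage per current),
      = kg·m²·s⁻³·A⁻².
  So Ω⁻¹ = kg⁻¹·m⁻²·s³·A².
  Combining: Gy·kg·T·s·kat²·F⁻¹·Wb·Bq²·J⁻²·Ω⁻¹ = (m²·s⁻²) · kg · (kg·s⁻²·A⁻¹) · s · (s⁻²·mol²) · (kg·m²·s⁻⁴·A⁻²) · (kg·m²·s⁻²·A⁻¹) · s⁻² · (kg⁻²·m⁻⁴·s⁴) · (kg⁻¹·m⁻²·s³·A²) = kg·s⁻⁶·A⁻²·mol².
Left is kg²·m²·s⁻⁸·A⁻²·mol²; right is kg·s⁻⁶·A⁻²·mol² — different.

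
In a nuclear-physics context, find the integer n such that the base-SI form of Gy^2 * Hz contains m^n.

Gy = J/kg (absorbed dose = energy per mass),
    = m²·s⁻².
So Gy² = m⁴·s⁻⁴.
Hz = 1/s = s⁻¹ (frequency is cycles per second).
Combining: Gy²·Hz = (m⁴·s⁻⁴) · s⁻¹ = m⁴·s⁻⁵.
The exponent of m is 4.

4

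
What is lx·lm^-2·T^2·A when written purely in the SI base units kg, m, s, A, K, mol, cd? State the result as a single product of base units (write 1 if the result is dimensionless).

lx = lm/m² (illuminance = luminous flux per area),
    = m⁻²·cd.
lm = cd·sr = cd (luminous flux; sr is dimensionless).
So lm⁻² = cd⁻².
T = Wb/m² (flux density = flux per area),
    = kg·s⁻²·A⁻¹.
So T² = kg²·s⁻⁴·A⁻².
Combining: lx·lm⁻²·T²·A = (m⁻²·cd) · cd⁻² · (kg²·s⁻⁴·A⁻²) · A = kg²·m⁻²·s⁻⁴·A⁻¹·cd⁻¹.

kg²·m⁻²·s⁻⁴·A⁻¹·cd⁻¹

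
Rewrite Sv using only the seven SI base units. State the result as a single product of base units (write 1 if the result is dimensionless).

m²·s⁻²

Sv = J/kg (equivalent dose = energy per mass),
    = m²·s⁻².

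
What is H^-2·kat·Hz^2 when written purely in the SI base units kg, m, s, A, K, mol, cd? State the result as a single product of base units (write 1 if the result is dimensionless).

H = kg·m²·s⁻²·A⁻².
So H⁻² = kg⁻²·m⁻⁴·s⁴·A⁴.
kat = s⁻¹·mol.
Hz = s⁻¹.
So Hz² = s⁻².
Combining: H⁻²·kat·Hz² = (kg⁻²·m⁻⁴·s⁴·A⁴) · (s⁻¹·mol) · s⁻² = kg⁻²·m⁻⁴·s·A⁴·mol.

kg⁻²·m⁻⁴·s·A⁴·mol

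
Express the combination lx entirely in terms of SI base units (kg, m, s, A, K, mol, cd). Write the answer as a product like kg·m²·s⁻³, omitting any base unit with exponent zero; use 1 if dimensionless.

lx = lm/m² (illuminance = luminous flux per area),
    = m⁻²·cd.

m⁻²·cd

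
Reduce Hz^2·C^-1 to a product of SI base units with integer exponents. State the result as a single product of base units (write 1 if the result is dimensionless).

Hz = s⁻¹.
So Hz² = s⁻².
C = s·A.
So C⁻¹ = s⁻¹·A⁻¹.
Combining: Hz²·C⁻¹ = s⁻² · (s⁻¹·A⁻¹) = s⁻³·A⁻¹.

s⁻³·A⁻¹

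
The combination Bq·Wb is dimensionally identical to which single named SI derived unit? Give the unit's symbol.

Bq = 1/s = s⁻¹ (activity is decays per second).
Wb = V·s (flux: a volt is a weber per second),
    = kg·m²·s⁻²·A⁻¹.
Combining: Bq·Wb = s⁻¹ · (kg·m²·s⁻²·A⁻¹) = kg·m²·s⁻³·A⁻¹.
kg·m²·s⁻³·A⁻¹ is the base-SI form of the volt.

V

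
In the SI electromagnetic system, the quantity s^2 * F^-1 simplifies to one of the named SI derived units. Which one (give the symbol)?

H

F = kg⁻¹·m⁻²·s⁴·A².
So F⁻¹ = kg·m²·s⁻⁴·A⁻².
Combining: s²·F⁻¹ = s² · (kg·m²·s⁻⁴·A⁻²) = kg·m²·s⁻²·A⁻².
kg·m²·s⁻²·A⁻² is the base-SI form of the henry.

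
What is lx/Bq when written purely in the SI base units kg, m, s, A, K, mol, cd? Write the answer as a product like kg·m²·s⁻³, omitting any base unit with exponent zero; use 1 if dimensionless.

Bq = 1/s = s⁻¹ (activity is decays per second).
So Bq⁻¹ = s.
lx = lm/m² (illuminance = luminous flux per area),
    = m⁻²·cd.
Combining: Bq⁻¹·lx = s · (m⁻²·cd) = m⁻²·s·cd.

m⁻²·s·cd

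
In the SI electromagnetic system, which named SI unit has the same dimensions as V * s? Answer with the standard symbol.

Wb

V = kg·m²·s⁻³·A⁻¹.
Combining: V·s = (kg·m²·s⁻³·A⁻¹) · s = kg·m²·s⁻²·A⁻¹.
kg·m²·s⁻²·A⁻¹ is the base-SI form of the weber.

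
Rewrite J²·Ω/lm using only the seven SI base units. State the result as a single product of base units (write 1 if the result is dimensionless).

J = N·m (work = force × distance),
    = kg·m²·s⁻².
So J² = kg²·m⁴·s⁻⁴.
Ω = V/A (resistance = voltage per current),
    = kg·m²·s⁻³·A⁻².
lm = cd·sr = cd (luminous flux; sr is dimensionless).
So lm⁻¹ = cd⁻¹.
Combining: J²·Ω·lm⁻¹ = (kg²·m⁴·s⁻⁴) · (kg·m²·s⁻³·A⁻²) · cd⁻¹ = kg³·m⁶·s⁻⁷·A⁻²·cd⁻¹.

kg³·m⁶·s⁻⁷·A⁻²·cd⁻¹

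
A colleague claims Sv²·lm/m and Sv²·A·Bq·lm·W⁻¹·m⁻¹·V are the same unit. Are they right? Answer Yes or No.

No

Left side:
  Sv = J/kg (equivalent dose = energy per mass),
      = m²·s⁻².
  So Sv² = m⁴·s⁻⁴.
  lm = cd·sr = cd (luminous flux; sr is dimensionless).
  Combining: Sv²·m⁻¹·lm = (m⁴·s⁻⁴) · m⁻¹ · cd = m³·s⁻⁴·cd.
Right side:
  Sv = m²·s⁻².
  So Sv² = m⁴·s⁻⁴.
  Bq = s⁻¹.
  lm = cd.
  W = kg·m²·s⁻³.
  So W⁻¹ = kg⁻¹·m⁻²·s³.
  V = kg·m²·s⁻³·A⁻¹.
  Combining: Sv²·A·Bq·lm·W⁻¹·m⁻¹·V = (m⁴·s⁻⁴) · A · s⁻¹ · cd · (kg⁻¹·m⁻²·s³) · m⁻¹ · (kg·m²·s⁻³·A⁻¹) = m³·s⁻⁵·cd.
Left is m³·s⁻⁴·cd; right is m³·s⁻⁵·cd — different.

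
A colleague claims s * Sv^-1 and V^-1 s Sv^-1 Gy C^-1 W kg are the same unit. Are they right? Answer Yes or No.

No

Left side:
  Sv = J/kg (equivalent dose = energy per mass),
      = m²·s⁻².
  So Sv⁻¹ = m⁻²·s².
  Combining: s·Sv⁻¹ = s · (m⁻²·s²) = m⁻²·s³.
Right side:
  V = W/A (potential = power per current),
      = kg·m²·s⁻³·A⁻¹.
  So V⁻¹ = kg⁻¹·m⁻²·s³·A.
  Sv = J/kg (equivalent dose = energy per mass),
      = m²·s⁻².
  So Sv⁻¹ = m⁻²·s².
  Gy = J/kg (absorbed dose = energy per mass),
      = m²·s⁻².
  C = A·s = s·A (charge = current × time).
  So C⁻¹ = s⁻¹·A⁻¹.
  W = J/s (power = energy per time),
      = kg·m²·s⁻³.
  Combining: V⁻¹·s·Sv⁻¹·Gy·C⁻¹·W·kg = (kg⁻¹·m⁻²·s³·A) · s · (m⁻²·s²) · (m²·s⁻²) · (s⁻¹·A⁻¹) · (kg·m²·s⁻³) · kg = kg.
Left is m⁻²·s³; right is kg — different.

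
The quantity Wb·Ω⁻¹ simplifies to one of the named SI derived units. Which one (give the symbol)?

C

Wb = V·s (flux: a volt is a weber per second),
    = kg·m²·s⁻²·A⁻¹.
Ω = V/A (resistance = voltage per current),
    = kg·m²·s⁻³·A⁻².
So Ω⁻¹ = kg⁻¹·m⁻²·s³·A².
Combining: Wb·Ω⁻¹ = (kg·m²·s⁻²·A⁻¹) · (kg⁻¹·m⁻²·s³·A²) = s·A.
s·A is the base-SI form of the coulomb.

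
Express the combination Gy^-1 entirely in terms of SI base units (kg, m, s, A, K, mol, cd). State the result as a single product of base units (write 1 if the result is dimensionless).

Gy = m²·s⁻².
So Gy⁻¹ = m⁻²·s².

m⁻²·s²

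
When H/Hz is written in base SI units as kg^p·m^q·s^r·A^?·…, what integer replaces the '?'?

-2

H = kg·m²·s⁻²·A⁻².
Hz = s⁻¹.
So Hz⁻¹ = s.
Combining: H·Hz⁻¹ = (kg·m²·s⁻²·A⁻²) · s = kg·m²·s⁻¹·A⁻².
The exponent of A is -2.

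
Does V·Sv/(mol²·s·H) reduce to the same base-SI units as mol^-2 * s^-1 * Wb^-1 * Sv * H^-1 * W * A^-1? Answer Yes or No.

Left side:
  V = W/A (potential = power per current),
      = kg·m²·s⁻³·A⁻¹.
  H = Wb/A (inductance = flux per current),
      = kg·m²·s⁻²·A⁻².
  So H⁻¹ = kg⁻¹·m⁻²·s²·A².
  Sv = J/kg (equivalent dose = energy per mass),
      = m²·s⁻².
  Combining: mol⁻²·s⁻¹·V·H⁻¹·Sv = mol⁻² · s⁻¹ · (kg·m²·s⁻³·A⁻¹) · (kg⁻¹·m⁻²·s²·A²) · (m²·s⁻²) = m²·s⁻⁴·A·mol⁻².
Right side:
  Wb = V·s (flux: a volt is a weber per second),
      = kg·m²·s⁻²·A⁻¹.
  So Wb⁻¹ = kg⁻¹·m⁻²·s²·A.
  Sv = J/kg (equivalent dose = energy per mass),
      = m²·s⁻².
  H = Wb/A (inductance = flux per current),
      = kg·m²·s⁻²·A⁻².
  So H⁻¹ = kg⁻¹·m⁻²·s²·A².
  W = J/s (power = energy per time),
      = kg·m²·s⁻³.
  Combining: mol⁻²·s⁻¹·Wb⁻¹·Sv·H⁻¹·W·A⁻¹ = mol⁻² · s⁻¹ · (kg⁻¹·m⁻²·s²·A) · (m²·s⁻²) · (kg⁻¹·m⁻²·s²·A²) · (kg·m²·s⁻³) · A⁻¹ = kg⁻¹·s⁻²·A²·mol⁻².
Left is m²·s⁻⁴·A·mol⁻²; right is kg⁻¹·s⁻²·A²·mol⁻² — different.

No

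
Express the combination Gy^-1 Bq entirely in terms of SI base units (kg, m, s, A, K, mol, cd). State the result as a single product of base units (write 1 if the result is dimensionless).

m⁻²·s

Gy = J/kg (absorbed dose = energy per mass),
    = m²·s⁻².
So Gy⁻¹ = m⁻²·s².
Bq = 1/s = s⁻¹ (activity is decays per second).
Combining: Gy⁻¹·Bq = (m⁻²·s²) · s⁻¹ = m⁻²·s.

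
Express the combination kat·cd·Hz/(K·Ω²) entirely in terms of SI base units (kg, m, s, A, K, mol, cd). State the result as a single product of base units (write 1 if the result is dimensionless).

kg⁻²·m⁻⁴·s⁴·A⁴·K⁻¹·mol·cd

kat = mol/s = s⁻¹·mol (catalytic activity).
Ω = V/A (resistance = voltage per current),
    = kg·m²·s⁻³·A⁻².
So Ω⁻² = kg⁻²·m⁻⁴·s⁶·A⁴.
Hz = 1/s = s⁻¹ (frequency is cycles per second).
Combining: kat·K⁻¹·Ω⁻²·cd·Hz = (s⁻¹·mol) · K⁻¹ · (kg⁻²·m⁻⁴·s⁶·A⁴) · cd · s⁻¹ = kg⁻²·m⁻⁴·s⁴·A⁴·K⁻¹·mol·cd.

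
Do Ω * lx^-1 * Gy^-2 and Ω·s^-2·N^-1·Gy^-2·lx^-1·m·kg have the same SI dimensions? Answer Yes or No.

Left side:
  Ω = V/A (resistance = voltage per current),
      = kg·m²·s⁻³·A⁻².
  lx = lm/m² (illuminance = luminous flux per area),
      = m⁻²·cd.
  So lx⁻¹ = m²·cd⁻¹.
  Gy = J/kg (absorbed dose = energy per mass),
      = m²·s⁻².
  So Gy⁻² = m⁻⁴·s⁴.
  Combining: Ω·lx⁻¹·Gy⁻² = (kg·m²·s⁻³·A⁻²) · (m²·cd⁻¹) · (m⁻⁴·s⁴) = kg·s·A⁻²·cd⁻¹.
Right side:
  Ω = V/A (resistance = voltage per current),
      = kg·m²·s⁻³·A⁻².
  N = kg·m/s² = kg·m·s⁻² (force = mass × acceleration).
  So N⁻¹ = kg⁻¹·m⁻¹·s².
  Gy = J/kg (absorbed dose = energy per mass),
      = m²·s⁻².
  So Gy⁻² = m⁻⁴·s⁴.
  lx = lm/m² (illuminance = luminous flux per area),
      = m⁻²·cd.
  So lx⁻¹ = m²·cd⁻¹.
  Combining: Ω·s⁻²·N⁻¹·Gy⁻²·lx⁻¹·m·kg = (kg·m²·s⁻³·A⁻²) · s⁻² · (kg⁻¹·m⁻¹·s²) · (m⁻⁴·s⁴) · (m²·cd⁻¹) · m · kg = kg·s·A⁻²·cd⁻¹.
Both reduce to kg·s·A⁻²·cd⁻¹.

Yes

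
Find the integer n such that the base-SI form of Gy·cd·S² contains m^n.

Gy = J/kg (absorbed dose = energy per mass),
    = m²·s⁻².
S = 1/Ω (conductance is reciprocal resistance),
    = kg⁻¹·m⁻²·s³·A².
So S² = kg⁻²·m⁻⁴·s⁶·A⁴.
Combining: Gy·cd·S² = (m²·s⁻²) · cd · (kg⁻²·m⁻⁴·s⁶·A⁴) = kg⁻²·m⁻²·s⁴·A⁴·cd.
The exponent of m is -2.

-2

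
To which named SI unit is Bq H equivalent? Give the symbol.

Ω

Bq = s⁻¹.
H = kg·m²·s⁻²·A⁻².
Combining: Bq·H = s⁻¹ · (kg·m²·s⁻²·A⁻²) = kg·m²·s⁻³·A⁻².
kg·m²·s⁻³·A⁻² is the base-SI form of the ohm.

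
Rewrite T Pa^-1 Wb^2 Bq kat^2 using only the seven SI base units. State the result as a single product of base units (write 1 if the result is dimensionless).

T = Wb/m² (flux density = flux per area),
    = kg·s⁻²·A⁻¹.
Pa = N/m² (pressure = force per area),
    = kg·m⁻¹·s⁻².
So Pa⁻¹ = kg⁻¹·m·s².
Wb = V·s (flux: a volt is a weber per second),
    = kg·m²·s⁻²·A⁻¹.
So Wb² = kg²·m⁴·s⁻⁴·A⁻².
Bq = 1/s = s⁻¹ (activity is decays per second).
kat = mol/s = s⁻¹·mol (catalytic activity).
So kat² = s⁻²·mol².
Combining: T·Pa⁻¹·Wb²·Bq·kat² = (kg·s⁻²·A⁻¹) · (kg⁻¹·m·s²) · (kg²·m⁴·s⁻⁴·A⁻²) · s⁻¹ · (s⁻²·mol²) = kg²·m⁵·s⁻⁷·A⁻³·mol².

kg²·m⁵·s⁻⁷·A⁻³·mol²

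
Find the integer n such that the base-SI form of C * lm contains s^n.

1

C = A·s = s·A (charge = current × time).
lm = cd·sr = cd (luminous flux; sr is dimensionless).
Combining: C·lm = (s·A) · cd = s·A·cd.
The exponent of s is 1.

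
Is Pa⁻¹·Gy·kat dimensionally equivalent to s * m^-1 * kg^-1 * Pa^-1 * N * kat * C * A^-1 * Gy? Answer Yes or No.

Yes

Left side:
  Pa = N/m² (pressure = force per area),
      = kg·m⁻¹·s⁻².
  So Pa⁻¹ = kg⁻¹·m·s².
  Gy = J/kg (absorbed dose = energy per mass),
      = m²·s⁻².
  kat = mol/s = s⁻¹·mol (catalytic activity).
  Combining: Pa⁻¹·Gy·kat = (kg⁻¹·m·s²) · (m²·s⁻²) · (s⁻¹·mol) = kg⁻¹·m³·s⁻¹·mol.
Right side:
  Pa = kg·m⁻¹·s⁻².
  So Pa⁻¹ = kg⁻¹·m·s².
  N = kg·m·s⁻².
  kat = s⁻¹·mol.
  C = s·A.
  Gy = m²·s⁻².
  Combining: s·m⁻¹·kg⁻¹·Pa⁻¹·N·kat·C·A⁻¹·Gy = s · m⁻¹ · kg⁻¹ · (kg⁻¹·m·s²) · (kg·m·s⁻²) · (s⁻¹·mol) · (s·A) · A⁻¹ · (m²·s⁻²) = kg⁻¹·m³·s⁻¹·mol.
Both reduce to kg⁻¹·m³·s⁻¹·mol.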